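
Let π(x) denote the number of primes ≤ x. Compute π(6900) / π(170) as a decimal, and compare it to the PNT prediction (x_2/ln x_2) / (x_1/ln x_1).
π(6900)/π(170) = 887/39 ≈ 22.7436;  PNT prediction ≈ 23.5826.

π(170) = 39 and π(6900) = 887, so π(6900)/π(170) ≈ 22.7436. The PNT-predicted ratio is (6900/ln(6900)) / (170/ln(170)) ≈ 23.5826. The two agree to within a few percent, as expected.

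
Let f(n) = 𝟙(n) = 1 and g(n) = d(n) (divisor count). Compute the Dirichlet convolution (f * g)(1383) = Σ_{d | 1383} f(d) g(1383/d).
(𝟙 * d)(1383) = 9

Divisors of 1383: [1, 3, 461, 1383]. For each d | 1383:
  d = 1: 𝟙(1) · d(1383/1) = 1 · 4 = 4
  d = 3: 𝟙(3) · d(1383/3) = 1 · 2 = 2
  d = 461: 𝟙(461) · d(1383/461) = 1 · 2 = 2
  d = 1383: 𝟙(1383) · d(1383/1383) = 1 · 1 = 1
Summing: (𝟙 * d)(1383) = 4 + 2 + 2 + 1 = 9.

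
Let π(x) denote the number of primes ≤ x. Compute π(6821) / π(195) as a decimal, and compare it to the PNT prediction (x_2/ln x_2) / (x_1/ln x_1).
π(6821)/π(195) = 876/44 ≈ 19.9091;  PNT prediction ≈ 20.8940.

π(195) = 44 and π(6821) = 876, so π(6821)/π(195) ≈ 19.9091. The PNT-predicted ratio is (6821/ln(6821)) / (195/ln(195)) ≈ 20.8940. The two agree to within a few percent, as expected.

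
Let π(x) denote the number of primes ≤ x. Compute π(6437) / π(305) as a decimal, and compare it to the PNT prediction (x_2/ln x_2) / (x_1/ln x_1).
π(6437)/π(305) = 836/62 ≈ 13.4839;  PNT prediction ≈ 13.7662.

π(305) = 62 and π(6437) = 836, so π(6437)/π(305) ≈ 13.4839. The PNT-predicted ratio is (6437/ln(6437)) / (305/ln(305)) ≈ 13.7662. The two agree to within a few percent, as expected.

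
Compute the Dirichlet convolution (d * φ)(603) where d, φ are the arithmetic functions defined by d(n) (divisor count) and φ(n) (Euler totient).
(d * φ)(603) = 884

Divisors of 603: [1, 3, 9, 67, 201, 603]. For each d | 603:
  d = 1: d(1) · φ(603/1) = 1 · 396 = 396
  d = 3: d(3) · φ(603/3) = 2 · 132 = 264
  d = 9: d(9) · φ(603/9) = 3 · 66 = 198
  d = 67: d(67) · φ(603/67) = 2 · 6 = 12
  d = 201: d(201) · φ(603/201) = 4 · 2 = 8
  d = 603: d(603) · φ(603/603) = 6 · 1 = 6
Summing: (d * φ)(603) = 396 + 264 + 198 + 12 + 8 + 6 = 884.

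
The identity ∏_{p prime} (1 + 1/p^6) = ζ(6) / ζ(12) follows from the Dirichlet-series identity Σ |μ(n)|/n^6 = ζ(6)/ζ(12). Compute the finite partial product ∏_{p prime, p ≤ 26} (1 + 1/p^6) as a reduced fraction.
∏ = 1528148900144746288585670319214284020/1502467574555591484127420211226932553

The primes p ≤ 26 are [2, 3, 5, 7, 11, 13, 17, 19, 23]. For each, (1 + 1/p^6) = (p^6 + 1)/p^6. Multiplying these fractions over p ∈ [2, 3, 5, 7, 11, 13, 17, 19, 23] gives 1528148900144746288585670319214284020/1502467574555591484127420211226932553. (In the limit P → ∞ this tends to ζ(6)/ζ(12).)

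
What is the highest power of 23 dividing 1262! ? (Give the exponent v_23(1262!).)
v_23(1262!) = 56

Legendre's formula: v_p(n!) = Σ_{k ≥ 1} ⌊n / p^k⌋. For p = 23, n = 1262, the terms are:
  ⌊1262/23^1⌋ = ⌊1262/23⌋ = 54
  ⌊1262/23^2⌋ = ⌊1262/529⌋ = 2
(the next term ⌊1262/23^3⌋ = 0, terminating the sum). Summing: v_23(1262!) = 54 + 2 = 56.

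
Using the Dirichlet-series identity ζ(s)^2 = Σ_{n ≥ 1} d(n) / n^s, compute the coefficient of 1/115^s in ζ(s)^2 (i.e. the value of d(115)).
d(115) = 4

ζ(s)^2 = (Σ 1/m^s)(Σ 1/k^s). The coefficient of 1/n^s in the product is the number of ordered pairs (m, k) with mk = n, which equals d(n). For n = 115, divisors are [1, 5, 23, 115], so d(115) = 4.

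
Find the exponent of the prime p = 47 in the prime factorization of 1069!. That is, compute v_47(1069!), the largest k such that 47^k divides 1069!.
v_47(1069!) = 22

Legendre's formula: v_p(n!) = Σ_{k ≥ 1} ⌊n / p^k⌋. For p = 47, n = 1069, the terms are:
  ⌊1069/47^1⌋ = ⌊1069/47⌋ = 22
(the next term ⌊1069/47^2⌋ = 0, terminating the sum). Summing: v_47(1069!) = 22 = 22.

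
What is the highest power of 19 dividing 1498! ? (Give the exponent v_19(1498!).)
v_19(1498!) = 82

Legendre's formula: v_p(n!) = Σ_{k ≥ 1} ⌊n / p^k⌋. For p = 19, n = 1498, the terms are:
  ⌊1498/19^1⌋ = ⌊1498/19⌋ = 78
  ⌊1498/19^2⌋ = ⌊1498/361⌋ = 4
(the next term ⌊1498/19^3⌋ = 0, terminating the sum). Summing: v_19(1498!) = 78 + 4 = 82.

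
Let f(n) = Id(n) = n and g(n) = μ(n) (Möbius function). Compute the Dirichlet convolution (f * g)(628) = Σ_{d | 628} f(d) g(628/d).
(Id * μ)(628) = 312

Divisors of 628: [1, 2, 4, 157, 314, 628]. For each d | 628:
  d = 1: Id(1) · μ(628/1) = 1 · 0 = 0
  d = 2: Id(2) · μ(628/2) = 2 · 1 = 2
  d = 4: Id(4) · μ(628/4) = 4 · -1 = -4
  d = 157: Id(157) · μ(628/157) = 157 · 0 = 0
  d = 314: Id(314) · μ(628/314) = 314 · -1 = -314
  d = 628: Id(628) · μ(628/628) = 628 · 1 = 628
Summing: (Id * μ)(628) = 0 + 2 + -4 + 0 + -314 + 628 = 312.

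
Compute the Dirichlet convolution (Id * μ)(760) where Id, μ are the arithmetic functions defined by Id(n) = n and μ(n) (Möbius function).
(Id * μ)(760) = 288

Divisors of 760: [1, 2, 4, 5, 8, 10, 19, 20, 38, 40, 76, 95, 152, 190, 380, 760]. For each d | 760:
  d = 1: Id(1) · μ(760/1) = 1 · 0 = 0
  d = 2: Id(2) · μ(760/2) = 2 · 0 = 0
  d = 4: Id(4) · μ(760/4) = 4 · -1 = -4
  d = 5: Id(5) · μ(760/5) = 5 · 0 = 0
  d = 8: Id(8) · μ(760/8) = 8 · 1 = 8
  d = 10: Id(10) · μ(760/10) = 10 · 0 = 0
  d = 19: Id(19) · μ(760/19) = 19 · 0 = 0
  d = 20: Id(20) · μ(760/20) = 20 · 1 = 20
  d = 38: Id(38) · μ(760/38) = 38 · 0 = 0
  d = 40: Id(40) · μ(760/40) = 40 · -1 = -40
  d = 76: Id(76) · μ(760/76) = 76 · 1 = 76
  d = 95: Id(95) · μ(760/95) = 95 · 0 = 0
  d = 152: Id(152) · μ(760/152) = 152 · -1 = -152
  d = 190: Id(190) · μ(760/190) = 190 · 0 = 0
  d = 380: Id(380) · μ(760/380) = 380 · -1 = -380
  d = 760: Id(760) · μ(760/760) = 760 · 1 = 760
Summing: (Id * μ)(760) = 0 + 0 + -4 + 0 + 8 + 0 + 0 + 20 + 0 + -40 + 76 + 0 + -152 + 0 + -380 + 760 = 288.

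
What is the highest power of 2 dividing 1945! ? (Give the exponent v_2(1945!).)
v_2(1945!) = 1938

Legendre's formula: v_p(n!) = Σ_{k ≥ 1} ⌊n / p^k⌋. For p = 2, n = 1945, the terms are:
  ⌊1945/2^1⌋ = ⌊1945/2⌋ = 972
  ⌊1945/2^2⌋ = ⌊1945/4⌋ = 486
  ⌊1945/2^3⌋ = ⌊1945/8⌋ = 243
  ⌊1945/2^4⌋ = ⌊1945/16⌋ = 121
  ⌊1945/2^5⌋ = ⌊1945/32⌋ = 60
  ⌊1945/2^6⌋ = ⌊1945/64⌋ = 30
  ⌊1945/2^7⌋ = ⌊1945/128⌋ = 15
  ⌊1945/2^8⌋ = ⌊1945/256⌋ = 7
  ⌊1945/2^9⌋ = ⌊1945/512⌋ = 3
  ⌊1945/2^10⌋ = ⌊1945/1024⌋ = 1
(the next term ⌊1945/2^11⌋ = 0, terminating the sum). Summing: v_2(1945!) = 972 + 486 + 243 + 121 + 60 + 30 + 15 + 7 + 3 + 1 = 1938.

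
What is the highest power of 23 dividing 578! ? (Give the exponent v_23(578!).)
v_23(578!) = 26

Legendre's formula: v_p(n!) = Σ_{k ≥ 1} ⌊n / p^k⌋. For p = 23, n = 578, the terms are:
  ⌊578/23^1⌋ = ⌊578/23⌋ = 25
  ⌊578/23^2⌋ = ⌊578/529⌋ = 1
(the next term ⌊578/23^3⌋ = 0, terminating the sum). Summing: v_23(578!) = 25 + 1 = 26.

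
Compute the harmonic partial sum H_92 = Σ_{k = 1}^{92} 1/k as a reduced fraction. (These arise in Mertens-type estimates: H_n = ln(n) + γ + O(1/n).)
H_92 = 3668893996878372053122809260004199377461/718766754945489455304472257065075294400

Direct summation: H_92 = 1 + 1/2 + ... + 1/92. The least common denominator is lcm(1, ..., 92) = 718766754945489455304472257065075294400; over this denominator the numerator is 718766754945489455304472257065075294400 + 359383377472744727652236128532537647200 + 239588918315163151768157419021691764800 + 179691688736372363826118064266268823600 + 143753350989097891060894451413015058880 + 119794459157581575884078709510845882400 + 102680964992212779329210322437867899200 + 89845844368186181913059032133134411800 + 79862972771721050589385806340563921600 + 71876675494548945530447225706507529440 + 65342432267771768664042932460461390400 + 59897229578790787942039354755422941200 + 55289750380422265792651712081928868800 + 51340482496106389664605161218933949600 + 47917783663032630353631483804338352960 + 44922922184093090956529516066567205900 + 42280397349734673841439544533239723200 + 39931486385860525294692903170281960800 + 37829829207657339752866960898161857600 + 35938337747274472765223612853253764720 + 34226988330737593109736774145955966400 + 32671216133885884332021466230230695200 + 31250728475890845882803141611525012800 + 29948614789395393971019677377711470600 + 28750670197819578212178890282603011776 + 27644875190211132896325856040964434400 + 26620990923907016863128602113521307200 + 25670241248053194832302580609466974800 + 24785060515361705355326629553968113600 + 23958891831516315176815741902169176480 + 23186024353080305009821685711776622400 + 22461461092046545478264758033283602950 + 21780810755923922888014310820153796800 + 21140198674867336920719772266619861600 + 20536192998442555865842064487573579840 + 19965743192930262647346451585140980400 + 19426128512040255548769520461218251200 + 18914914603828669876433480449080928800 + 18429916793474088597550570693976289600 + 17969168873637236382611806426626882360 + 17530896462085108665962737977196958400 + 17113494165368796554868387072977983200 + 16715505928964871053592378071280820800 + 16335608066942942166010733115115347600 + 15972594554344210117877161268112784320 + 15625364237945422941401570805762506400 + 15292909679691265006478133129044155200 + 14974307394697696985509838688855735300 + 14668709284601825618458617491123985600 + 14375335098909789106089445141301505888 + 14093465783244891280479848177746574400 + 13822437595105566448162928020482217200 + 13561636885763951986876835038963684800 + 13310495461953508431564301056760653600 + 13068486453554353732808586492092278080 + 12835120624026597416151290304733487400 + 12609943069219113250955653632720619200 + 12392530257680852677663314776984056800 + 12182487371957448394991055204492801600 + 11979445915758157588407870951084588240 + 11783061556483433693515938640411070400 + 11593012176540152504910842855888311200 + 11408996110245864369912258048651988800 + 11230730546023272739132379016641801475 + 11057950076084453158530342416385773760 + 10890405377961961444007155410076898400 + 10727862014111782914992123239777243200 + 10570099337433668460359886133309930800 + 10416909491963615294267713870508337600 + 10268096499221277932921032243786789920 + 10123475421767457116964397986832046400 + 9982871596465131323673225792570490200 + 9846119930760129524718798041987332800 + 9713064256020127774384760230609125600 + 9583556732606526070726296760867670592 + 9457457301914334938216740224540464400 + 9334633181110252666291847494351627200 + 9214958396737044298775285346988144800 + 9098313353740372851955345026140193600 + 8984584436818618191305903213313441180 + 8873663641302338954376200704507102400 + 8765448231042554332981368988598479200 + 8659840421029993437403280205603316800 + 8556747082684398277434193536488991600 + 8456079469946934768287908906647944640 + 8357752964482435526796189035640410400 + 8261686838453901785108876517989371200 + 8167804033471471083005366557557673800 + 8076030954443701744994070304101969600 + 7986297277172105058938580634056392160 + 7898535768631752256093101725989838400 + 7812682118972711470700785402881253200 = 3668893996878372053122809260004199377461, so H_92 = 3668893996878372053122809260004199377461/718766754945489455304472257065075294400 (already in lowest terms) ≈ 5.10443. (The PNT-adjacent estimate ln(92) + γ ≈ 5.09900 matches within O(1/n).)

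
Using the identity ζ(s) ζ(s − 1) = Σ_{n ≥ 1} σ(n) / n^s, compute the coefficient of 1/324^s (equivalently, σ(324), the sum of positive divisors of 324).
σ(324) = 847

In the product (Σ m^0/m^s)(Σ k / k^s) = Σ (Σ_{d | n} d) / n^s, the coefficient of 1/n^s is σ(n) = Σ_{d | n} d. For n = 324, divisors are [1, 2, 3, 4, 6, 9, 12, 18, 27, 36, 54, 81, 108, 162, 324]; summing: σ(324) = 847.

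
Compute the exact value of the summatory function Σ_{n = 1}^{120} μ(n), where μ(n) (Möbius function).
Σ_{n ≤ 120} μ(n) = -3

Compute μ(n) for each 1 ≤ n ≤ 120: μ(1) = 1, μ(2) = -1, μ(3) = -1, μ(4) = 0, μ(5) = -1, μ(6) = 1, μ(7) = -1, μ(8) = 0, μ(9) = 0, μ(10) = 1, μ(11) = -1, μ(12) = 0, μ(13) = -1, μ(14) = 1, μ(15) = 1, μ(16) = 0, μ(17) = -1, μ(18) = 0, μ(19) = -1, μ(20) = 0, μ(21) = 1, μ(22) = 1, μ(23) = -1, μ(24) = 0, μ(25) = 0, μ(26) = 1, μ(27) = 0, μ(28) = 0, μ(29) = -1, μ(30) = -1, μ(31) = -1, μ(32) = 0, μ(33) = 1, μ(34) = 1, μ(35) = 1, μ(36) = 0, μ(37) = -1, μ(38) = 1, μ(39) = 1, μ(40) = 0, μ(41) = -1, μ(42) = -1, μ(43) = -1, μ(44) = 0, μ(45) = 0, μ(46) = 1, μ(47) = -1, μ(48) = 0, μ(49) = 0, μ(50) = 0, μ(51) = 1, μ(52) = 0, μ(53) = -1, μ(54) = 0, μ(55) = 1, μ(56) = 0, μ(57) = 1, μ(58) = 1, μ(59) = -1, μ(60) = 0, μ(61) = -1, μ(62) = 1, μ(63) = 0, μ(64) = 0, μ(65) = 1, μ(66) = -1, μ(67) = -1, μ(68) = 0, μ(69) = 1, μ(70) = -1, μ(71) = -1, μ(72) = 0, μ(73) = -1, μ(74) = 1, μ(75) = 0, μ(76) = 0, μ(77) = 1, μ(78) = -1, μ(79) = -1, μ(80) = 0, μ(81) = 0, μ(82) = 1, μ(83) = -1, μ(84) = 0, μ(85) = 1, μ(86) = 1, μ(87) = 1, μ(88) = 0, μ(89) = -1, μ(90) = 0, μ(91) = 1, μ(92) = 0, μ(93) = 1, μ(94) = 1, μ(95) = 1, μ(96) = 0, μ(97) = -1, μ(98) = 0, μ(99) = 0, μ(100) = 0, μ(101) = -1, μ(102) = -1, μ(103) = -1, μ(104) = 0, μ(105) = -1, μ(106) = 1, μ(107) = -1, μ(108) = 0, μ(109) = -1, μ(110) = -1, μ(111) = 1, μ(112) = 0, μ(113) = -1, μ(114) = -1, μ(115) = 1, μ(116) = 0, μ(117) = 0, μ(118) = 1, μ(119) = 1, μ(120) = 0. Summing all 120 values: -3. (Mertens function M(x) = Σ_{n ≤ x} μ(n); on average M(x) should be small (PNT ⟺ M(x) = o(x)).)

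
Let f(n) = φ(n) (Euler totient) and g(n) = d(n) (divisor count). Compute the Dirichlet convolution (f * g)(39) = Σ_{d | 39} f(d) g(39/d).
(φ * d)(39) = 56

Divisors of 39: [1, 3, 13, 39]. For each d | 39:
  d = 1: φ(1) · d(39/1) = 1 · 4 = 4
  d = 3: φ(3) · d(39/3) = 2 · 2 = 4
  d = 13: φ(13) · d(39/13) = 12 · 2 = 24
  d = 39: φ(39) · d(39/39) = 24 · 1 = 24
Summing: (φ * d)(39) = 4 + 4 + 24 + 24 = 56.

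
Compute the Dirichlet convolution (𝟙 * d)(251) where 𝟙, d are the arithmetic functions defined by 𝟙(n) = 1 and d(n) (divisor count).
(𝟙 * d)(251) = 3

Divisors of 251: [1, 251]. For each d | 251:
  d = 1: 𝟙(1) · d(251/1) = 1 · 2 = 2
  d = 251: 𝟙(251) · d(251/251) = 1 · 1 = 1
Summing: (𝟙 * d)(251) = 2 + 1 = 3.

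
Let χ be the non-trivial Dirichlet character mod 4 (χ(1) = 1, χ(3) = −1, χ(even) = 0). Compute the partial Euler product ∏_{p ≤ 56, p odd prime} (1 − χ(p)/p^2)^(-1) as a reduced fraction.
∏ = 6080498115610191266973991/6635764829241999360000000

The odd primes p ≤ 56 are [3, 5, 7, 11, 13, 17, 19, 23, 29, 31, 37, 41, 43, 47, 53]. For each, χ(p) = 1 if p ≡ 1 mod 4, χ(p) = −1 if p ≡ 3 mod 4. Taking (1 − χ(p)/p^2)^(-1) = p^2/(p^2 − χ(p)): (1 − (-1)/3^2)^(-1) · (1 − (1)/5^2)^(-1) · (1 − (-1)/7^2)^(-1) · (1 − (-1)/11^2)^(-1) · (1 − (1)/13^2)^(-1) · (1 − (1)/17^2)^(-1) · (1 − (-1)/19^2)^(-1) · (1 − (-1)/23^2)^(-1) · (1 − (1)/29^2)^(-1) · (1 − (-1)/31^2)^(-1) · (1 − (1)/37^2)^(-1) · (1 − (1)/41^2)^(-1) · (1 − (-1)/43^2)^(-1) · (1 − (-1)/47^2)^(-1) · (1 − (1)/53^2)^(-1) = 6080498115610191266973991/6635764829241999360000000.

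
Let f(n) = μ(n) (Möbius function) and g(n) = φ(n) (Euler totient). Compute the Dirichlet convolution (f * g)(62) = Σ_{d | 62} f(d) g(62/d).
(μ * φ)(62) = 0

Divisors of 62: [1, 2, 31, 62]. For each d | 62:
  d = 1: μ(1) · φ(62/1) = 1 · 30 = 30
  d = 2: μ(2) · φ(62/2) = -1 · 30 = -30
  d = 31: μ(31) · φ(62/31) = -1 · 1 = -1
  d = 62: μ(62) · φ(62/62) = 1 · 1 = 1
Summing: (μ * φ)(62) = 30 + -30 + -1 + 1 = 0.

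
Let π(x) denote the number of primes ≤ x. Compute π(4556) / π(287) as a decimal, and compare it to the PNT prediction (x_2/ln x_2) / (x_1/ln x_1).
π(4556)/π(287) = 617/61 ≈ 10.1148;  PNT prediction ≈ 10.6647.

π(287) = 61 and π(4556) = 617, so π(4556)/π(287) ≈ 10.1148. The PNT-predicted ratio is (4556/ln(4556)) / (287/ln(287)) ≈ 10.6647. The two agree to within a few percent, as expected.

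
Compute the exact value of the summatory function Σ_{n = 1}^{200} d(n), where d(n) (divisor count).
Σ_{n ≤ 200} d(n) = 1098

Compute d(n) for each 1 ≤ n ≤ 200: d(1) = 1, d(2) = 2, d(3) = 2, d(4) = 3, d(5) = 2, d(6) = 4, d(7) = 2, d(8) = 4, d(9) = 3, d(10) = 4, d(11) = 2, d(12) = 6, d(13) = 2, d(14) = 4, d(15) = 4, d(16) = 5, d(17) = 2, d(18) = 6, d(19) = 2, d(20) = 6, d(21) = 4, d(22) = 4, d(23) = 2, d(24) = 8, d(25) = 3, d(26) = 4, d(27) = 4, d(28) = 6, d(29) = 2, d(30) = 8, d(31) = 2, d(32) = 6, d(33) = 4, d(34) = 4, d(35) = 4, d(36) = 9, d(37) = 2, d(38) = 4, d(39) = 4, d(40) = 8, d(41) = 2, d(42) = 8, d(43) = 2, d(44) = 6, d(45) = 6, d(46) = 4, d(47) = 2, d(48) = 10, d(49) = 3, d(50) = 6, d(51) = 4, d(52) = 6, d(53) = 2, d(54) = 8, d(55) = 4, d(56) = 8, d(57) = 4, d(58) = 4, d(59) = 2, d(60) = 12, d(61) = 2, d(62) = 4, d(63) = 6, d(64) = 7, d(65) = 4, d(66) = 8, d(67) = 2, d(68) = 6, d(69) = 4, d(70) = 8, d(71) = 2, d(72) = 12, d(73) = 2, d(74) = 4, d(75) = 6, d(76) = 6, d(77) = 4, d(78) = 8, d(79) = 2, d(80) = 10, d(81) = 5, d(82) = 4, d(83) = 2, d(84) = 12, d(85) = 4, d(86) = 4, d(87) = 4, d(88) = 8, d(89) = 2, d(90) = 12, d(91) = 4, d(92) = 6, d(93) = 4, d(94) = 4, d(95) = 4, d(96) = 12, d(97) = 2, d(98) = 6, d(99) = 6, d(100) = 9, d(101) = 2, d(102) = 8, d(103) = 2, d(104) = 8, d(105) = 8, d(106) = 4, d(107) = 2, d(108) = 12, d(109) = 2, d(110) = 8, d(111) = 4, d(112) = 10, d(113) = 2, d(114) = 8, d(115) = 4, d(116) = 6, d(117) = 6, d(118) = 4, d(119) = 4, d(120) = 16, d(121) = 3, d(122) = 4, d(123) = 4, d(124) = 6, d(125) = 4, d(126) = 12, d(127) = 2, d(128) = 8, d(129) = 4, d(130) = 8, d(131) = 2, d(132) = 12, d(133) = 4, d(134) = 4, d(135) = 8, d(136) = 8, d(137) = 2, d(138) = 8, d(139) = 2, d(140) = 12, d(141) = 4, d(142) = 4, d(143) = 4, d(144) = 15, d(145) = 4, d(146) = 4, d(147) = 6, d(148) = 6, d(149) = 2, d(150) = 12, d(151) = 2, d(152) = 8, d(153) = 6, d(154) = 8, d(155) = 4, d(156) = 12, d(157) = 2, d(158) = 4, d(159) = 4, d(160) = 12, d(161) = 4, d(162) = 10, d(163) = 2, d(164) = 6, d(165) = 8, d(166) = 4, d(167) = 2, d(168) = 16, d(169) = 3, d(170) = 8, d(171) = 6, d(172) = 6, d(173) = 2, d(174) = 8, d(175) = 6, d(176) = 10, d(177) = 4, d(178) = 4, d(179) = 2, d(180) = 18, d(181) = 2, d(182) = 8, d(183) = 4, d(184) = 8, d(185) = 4, d(186) = 8, d(187) = 4, d(188) = 6, d(189) = 8, d(190) = 8, d(191) = 2, d(192) = 14, d(193) = 2, d(194) = 4, d(195) = 8, d(196) = 9, d(197) = 2, d(198) = 12, d(199) = 2, d(200) = 12. Summing all 200 values: 1098. (Dirichlet's divisor formula: Σ_{n ≤ x} d(n) = x ln(x) + (2γ − 1) x + O(√x). For x = 200, the asymptotic estimate is ≈ 1090.55.)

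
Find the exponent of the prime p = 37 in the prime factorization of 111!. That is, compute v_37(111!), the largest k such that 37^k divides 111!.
v_37(111!) = 3

Legendre's formula: v_p(n!) = Σ_{k ≥ 1} ⌊n / p^k⌋. For p = 37, n = 111, the terms are:
  ⌊111/37^1⌋ = ⌊111/37⌋ = 3
(the next term ⌊111/37^2⌋ = 0, terminating the sum). Summing: v_37(111!) = 3 = 3.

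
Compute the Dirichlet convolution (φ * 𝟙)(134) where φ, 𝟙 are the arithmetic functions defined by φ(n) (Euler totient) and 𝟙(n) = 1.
(φ * 𝟙)(134) = 134

Divisors of 134: [1, 2, 67, 134]. For each d | 134:
  d = 1: φ(1) · 𝟙(134/1) = 1 · 1 = 1
  d = 2: φ(2) · 𝟙(134/2) = 1 · 1 = 1
  d = 67: φ(67) · 𝟙(134/67) = 66 · 1 = 66
  d = 134: φ(134) · 𝟙(134/134) = 66 · 1 = 66
Summing: (φ * 𝟙)(134) = 1 + 1 + 66 + 66 = 134.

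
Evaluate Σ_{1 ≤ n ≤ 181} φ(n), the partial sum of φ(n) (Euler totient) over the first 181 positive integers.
Σ_{n ≤ 181} φ(n) = 10060

Compute φ(n) for each 1 ≤ n ≤ 181: φ(1) = 1, φ(2) = 1, φ(3) = 2, φ(4) = 2, φ(5) = 4, φ(6) = 2, φ(7) = 6, φ(8) = 4, φ(9) = 6, φ(10) = 4, φ(11) = 10, φ(12) = 4, φ(13) = 12, φ(14) = 6, φ(15) = 8, φ(16) = 8, φ(17) = 16, φ(18) = 6, φ(19) = 18, φ(20) = 8, φ(21) = 12, φ(22) = 10, φ(23) = 22, φ(24) = 8, φ(25) = 20, φ(26) = 12, φ(27) = 18, φ(28) = 12, φ(29) = 28, φ(30) = 8, φ(31) = 30, φ(32) = 16, φ(33) = 20, φ(34) = 16, φ(35) = 24, φ(36) = 12, φ(37) = 36, φ(38) = 18, φ(39) = 24, φ(40) = 16, φ(41) = 40, φ(42) = 12, φ(43) = 42, φ(44) = 20, φ(45) = 24, φ(46) = 22, φ(47) = 46, φ(48) = 16, φ(49) = 42, φ(50) = 20, φ(51) = 32, φ(52) = 24, φ(53) = 52, φ(54) = 18, φ(55) = 40, φ(56) = 24, φ(57) = 36, φ(58) = 28, φ(59) = 58, φ(60) = 16, φ(61) = 60, φ(62) = 30, φ(63) = 36, φ(64) = 32, φ(65) = 48, φ(66) = 20, φ(67) = 66, φ(68) = 32, φ(69) = 44, φ(70) = 24, φ(71) = 70, φ(72) = 24, φ(73) = 72, φ(74) = 36, φ(75) = 40, φ(76) = 36, φ(77) = 60, φ(78) = 24, φ(79) = 78, φ(80) = 32, φ(81) = 54, φ(82) = 40, φ(83) = 82, φ(84) = 24, φ(85) = 64, φ(86) = 42, φ(87) = 56, φ(88) = 40, φ(89) = 88, φ(90) = 24, φ(91) = 72, φ(92) = 44, φ(93) = 60, φ(94) = 46, φ(95) = 72, φ(96) = 32, φ(97) = 96, φ(98) = 42, φ(99) = 60, φ(100) = 40, φ(101) = 100, φ(102) = 32, φ(103) = 102, φ(104) = 48, φ(105) = 48, φ(106) = 52, φ(107) = 106, φ(108) = 36, φ(109) = 108, φ(110) = 40, φ(111) = 72, φ(112) = 48, φ(113) = 112, φ(114) = 36, φ(115) = 88, φ(116) = 56, φ(117) = 72, φ(118) = 58, φ(119) = 96, φ(120) = 32, φ(121) = 110, φ(122) = 60, φ(123) = 80, φ(124) = 60, φ(125) = 100, φ(126) = 36, φ(127) = 126, φ(128) = 64, φ(129) = 84, φ(130) = 48, φ(131) = 130, φ(132) = 40, φ(133) = 108, φ(134) = 66, φ(135) = 72, φ(136) = 64, φ(137) = 136, φ(138) = 44, φ(139) = 138, φ(140) = 48, φ(141) = 92, φ(142) = 70, φ(143) = 120, φ(144) = 48, φ(145) = 112, φ(146) = 72, φ(147) = 84, φ(148) = 72, φ(149) = 148, φ(150) = 40, φ(151) = 150, φ(152) = 72, φ(153) = 96, φ(154) = 60, φ(155) = 120, φ(156) = 48, φ(157) = 156, φ(158) = 78, φ(159) = 104, φ(160) = 64, φ(161) = 132, φ(162) = 54, φ(163) = 162, φ(164) = 80, φ(165) = 80, φ(166) = 82, φ(167) = 166, φ(168) = 48, φ(169) = 156, φ(170) = 64, φ(171) = 108, φ(172) = 84, φ(173) = 172, φ(174) = 56, φ(175) = 120, φ(176) = 80, φ(177) = 116, φ(178) = 88, φ(179) = 178, φ(180) = 48, φ(181) = 180. Summing all 181 values: 10060. (Average order: Σ_{n ≤ x} φ(n) ~ (3/π²) x². For x = 181, (3/π²)·181² ≈ 9958.15.)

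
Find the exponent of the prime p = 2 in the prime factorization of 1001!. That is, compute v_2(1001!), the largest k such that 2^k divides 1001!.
v_2(1001!) = 994

Legendre's formula: v_p(n!) = Σ_{k ≥ 1} ⌊n / p^k⌋. For p = 2, n = 1001, the terms are:
  ⌊1001/2^1⌋ = ⌊1001/2⌋ = 500
  ⌊1001/2^2⌋ = ⌊1001/4⌋ = 250
  ⌊1001/2^3⌋ = ⌊1001/8⌋ = 125
  ⌊1001/2^4⌋ = ⌊1001/16⌋ = 62
  ⌊1001/2^5⌋ = ⌊1001/32⌋ = 31
  ⌊1001/2^6⌋ = ⌊1001/64⌋ = 15
  ⌊1001/2^7⌋ = ⌊1001/128⌋ = 7
  ⌊1001/2^8⌋ = ⌊1001/256⌋ = 3
  ⌊1001/2^9⌋ = ⌊1001/512⌋ = 1
(the next term ⌊1001/2^10⌋ = 0, terminating the sum). Summing: v_2(1001!) = 500 + 250 + 125 + 62 + 31 + 15 + 7 + 3 + 1 = 994.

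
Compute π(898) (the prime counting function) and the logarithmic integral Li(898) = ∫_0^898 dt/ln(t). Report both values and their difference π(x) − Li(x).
π(898) = 154;  Li(898) ≈ 162.73;  π(x) − Li(x) ≈ -8.73.

Direct count of primes ≤ 898 gives π(898) = 154. Numerical evaluation of the logarithmic integral gives Li(898) ≈ 162.73. The difference π(x) − Li(x) ≈ -8.73 is typically negative for small/moderate x (Li(x) overestimates), though Littlewood's theorem shows this sign changes infinitely often.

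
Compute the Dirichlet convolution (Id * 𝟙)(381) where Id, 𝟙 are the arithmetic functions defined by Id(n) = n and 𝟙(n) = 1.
(Id * 𝟙)(381) = 512

Divisors of 381: [1, 3, 127, 381]. For each d | 381:
  d = 1: Id(1) · 𝟙(381/1) = 1 · 1 = 1
  d = 3: Id(3) · 𝟙(381/3) = 3 · 1 = 3
  d = 127: Id(127) · 𝟙(381/127) = 127 · 1 = 127
  d = 381: Id(381) · 𝟙(381/381) = 381 · 1 = 381
Summing: (Id * 𝟙)(381) = 1 + 3 + 127 + 381 = 512.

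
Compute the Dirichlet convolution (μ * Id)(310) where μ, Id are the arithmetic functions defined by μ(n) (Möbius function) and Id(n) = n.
(μ * Id)(310) = 120

Divisors of 310: [1, 2, 5, 10, 31, 62, 155, 310]. For each d | 310:
  d = 1: μ(1) · Id(310/1) = 1 · 310 = 310
  d = 2: μ(2) · Id(310/2) = -1 · 155 = -155
  d = 5: μ(5) · Id(310/5) = -1 · 62 = -62
  d = 10: μ(10) · Id(310/10) = 1 · 31 = 31
  d = 31: μ(31) · Id(310/31) = -1 · 10 = -10
  d = 62: μ(62) · Id(310/62) = 1 · 5 = 5
  d = 155: μ(155) · Id(310/155) = 1 · 2 = 2
  d = 310: μ(310) · Id(310/310) = -1 · 1 = -1
Summing: (μ * Id)(310) = 310 + -155 + -62 + 31 + -10 + 5 + 2 + -1 = 120.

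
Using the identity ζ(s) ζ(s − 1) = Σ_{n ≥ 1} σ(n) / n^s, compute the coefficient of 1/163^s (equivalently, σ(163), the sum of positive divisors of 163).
σ(163) = 164

In the product (Σ m^0/m^s)(Σ k / k^s) = Σ (Σ_{d | n} d) / n^s, the coefficient of 1/n^s is σ(n) = Σ_{d | n} d. For n = 163, divisors are [1, 163]; summing: σ(163) = 164.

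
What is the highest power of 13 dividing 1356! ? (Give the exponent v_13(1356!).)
v_13(1356!) = 112

Legendre's formula: v_p(n!) = Σ_{k ≥ 1} ⌊n / p^k⌋. For p = 13, n = 1356, the terms are:
  ⌊1356/13^1⌋ = ⌊1356/13⌋ = 104
  ⌊1356/13^2⌋ = ⌊1356/169⌋ = 8
(the next term ⌊1356/13^3⌋ = 0, terminating the sum). Summing: v_13(1356!) = 104 + 8 = 112.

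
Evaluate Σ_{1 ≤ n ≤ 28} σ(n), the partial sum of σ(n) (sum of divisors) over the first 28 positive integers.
Σ_{n ≤ 28} σ(n) = 660

Compute σ(n) for each 1 ≤ n ≤ 28: σ(1) = 1, σ(2) = 3, σ(3) = 4, σ(4) = 7, σ(5) = 6, σ(6) = 12, σ(7) = 8, σ(8) = 15, σ(9) = 13, σ(10) = 18, σ(11) = 12, σ(12) = 28, σ(13) = 14, σ(14) = 24, σ(15) = 24, σ(16) = 31, σ(17) = 18, σ(18) = 39, σ(19) = 20, σ(20) = 42, σ(21) = 32, σ(22) = 36, σ(23) = 24, σ(24) = 60, σ(25) = 31, σ(26) = 42, σ(27) = 40, σ(28) = 56. Summing all 28 values: 660. (Average order: Σ_{n ≤ x} σ(n) ~ (π²/12) x². For x = 28, (π²/12)·28² ≈ 644.81.)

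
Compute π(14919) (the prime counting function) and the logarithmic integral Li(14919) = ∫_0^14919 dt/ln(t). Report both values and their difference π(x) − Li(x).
π(14919) = 1746;  Li(14919) ≈ 1768.20;  π(x) − Li(x) ≈ -22.20.

Direct count of primes ≤ 14919 gives π(14919) = 1746. Numerical evaluation of the logarithmic integral gives Li(14919) ≈ 1768.20. The difference π(x) − Li(x) ≈ -22.20 is typically negative for small/moderate x (Li(x) overestimates), though Littlewood's theorem shows this sign changes infinitely often.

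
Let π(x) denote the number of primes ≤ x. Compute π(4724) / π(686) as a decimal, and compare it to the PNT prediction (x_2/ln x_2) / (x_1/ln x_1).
π(4724)/π(686) = 637/124 ≈ 5.1371;  PNT prediction ≈ 5.3158.

π(686) = 124 and π(4724) = 637, so π(4724)/π(686) ≈ 5.1371. The PNT-predicted ratio is (4724/ln(4724)) / (686/ln(686)) ≈ 5.3158. The two agree to within a few percent, as expected.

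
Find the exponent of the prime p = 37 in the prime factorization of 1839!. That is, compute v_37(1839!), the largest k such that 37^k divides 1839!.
v_37(1839!) = 50

Legendre's formula: v_p(n!) = Σ_{k ≥ 1} ⌊n / p^k⌋. For p = 37, n = 1839, the terms are:
  ⌊1839/37^1⌋ = ⌊1839/37⌋ = 49
  ⌊1839/37^2⌋ = ⌊1839/1369⌋ = 1
(the next term ⌊1839/37^3⌋ = 0, terminating the sum). Summing: v_37(1839!) = 49 + 1 = 50.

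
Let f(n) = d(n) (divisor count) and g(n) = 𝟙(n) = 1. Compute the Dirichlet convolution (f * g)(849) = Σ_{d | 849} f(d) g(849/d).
(d * 𝟙)(849) = 9

Divisors of 849: [1, 3, 283, 849]. For each d | 849:
  d = 1: d(1) · 𝟙(849/1) = 1 · 1 = 1
  d = 3: d(3) · 𝟙(849/3) = 2 · 1 = 2
  d = 283: d(283) · 𝟙(849/283) = 2 · 1 = 2
  d = 849: d(849) · 𝟙(849/849) = 4 · 1 = 4
Summing: (d * 𝟙)(849) = 1 + 2 + 2 + 4 = 9.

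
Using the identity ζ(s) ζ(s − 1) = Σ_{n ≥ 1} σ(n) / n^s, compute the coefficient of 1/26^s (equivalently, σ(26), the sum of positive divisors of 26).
σ(26) = 42

In the product (Σ m^0/m^s)(Σ k / k^s) = Σ (Σ_{d | n} d) / n^s, the coefficient of 1/n^s is σ(n) = Σ_{d | n} d. For n = 26, divisors are [1, 2, 13, 26]; summing: σ(26) = 42.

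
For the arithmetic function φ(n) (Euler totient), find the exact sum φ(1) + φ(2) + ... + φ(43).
Σ_{n ≤ 43} φ(n) = 584

Compute φ(n) for each 1 ≤ n ≤ 43: φ(1) = 1, φ(2) = 1, φ(3) = 2, φ(4) = 2, φ(5) = 4, φ(6) = 2, φ(7) = 6, φ(8) = 4, φ(9) = 6, φ(10) = 4, φ(11) = 10, φ(12) = 4, φ(13) = 12, φ(14) = 6, φ(15) = 8, φ(16) = 8, φ(17) = 16, φ(18) = 6, φ(19) = 18, φ(20) = 8, φ(21) = 12, φ(22) = 10, φ(23) = 22, φ(24) = 8, φ(25) = 20, φ(26) = 12, φ(27) = 18, φ(28) = 12, φ(29) = 28, φ(30) = 8, φ(31) = 30, φ(32) = 16, φ(33) = 20, φ(34) = 16, φ(35) = 24, φ(36) = 12, φ(37) = 36, φ(38) = 18, φ(39) = 24, φ(40) = 16, φ(41) = 40, φ(42) = 12, φ(43) = 42. Summing all 43 values: 584. (Average order: Σ_{n ≤ x} φ(n) ~ (3/π²) x². For x = 43, (3/π²)·43² ≈ 562.03.)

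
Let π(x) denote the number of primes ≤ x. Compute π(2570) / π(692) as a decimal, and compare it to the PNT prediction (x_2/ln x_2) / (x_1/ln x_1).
π(2570)/π(692) = 375/125 ≈ 3.0000;  PNT prediction ≈ 3.0933.

π(692) = 125 and π(2570) = 375, so π(2570)/π(692) ≈ 3.0000. The PNT-predicted ratio is (2570/ln(2570)) / (692/ln(692)) ≈ 3.0933. The two agree to within a few percent, as expected.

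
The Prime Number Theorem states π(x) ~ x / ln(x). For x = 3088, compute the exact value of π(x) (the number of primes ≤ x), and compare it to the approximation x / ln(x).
π(3088) = 441;  x/ln(x) ≈ 384.31;  relative error ≈ 12.86%.

Directly count primes up to 3088: π(3088) = 441. The PNT approximation gives 3088/ln(3088) ≈ 3088/8.03528 ≈ 384.31. Relative error (π(x) − x/ln(x)) / π(x) ≈ 12.86%; the approximation is known to undercount slightly (Li(x) is a better estimate).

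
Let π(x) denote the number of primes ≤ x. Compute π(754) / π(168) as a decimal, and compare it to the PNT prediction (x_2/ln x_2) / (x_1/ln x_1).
π(754)/π(168) = 133/39 ≈ 3.4103;  PNT prediction ≈ 3.4710.

π(168) = 39 and π(754) = 133, so π(754)/π(168) ≈ 3.4103. The PNT-predicted ratio is (754/ln(754)) / (168/ln(168)) ≈ 3.4710. The two agree to within a few percent, as expected.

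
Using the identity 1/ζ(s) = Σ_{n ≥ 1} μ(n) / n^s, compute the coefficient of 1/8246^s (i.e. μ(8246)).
μ(8246) = 1

Factor n = 8246 = 2 · 7 · 19 · 31. μ(n) = 0 if any exponent ≥ 2 (not squarefree); otherwise μ(n) = (−1)^{ω(n)} where ω(n) is the number of distinct prime factors. Applying: μ(8246) = 1.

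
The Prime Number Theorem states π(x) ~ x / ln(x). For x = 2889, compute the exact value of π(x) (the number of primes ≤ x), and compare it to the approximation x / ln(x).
π(2889) = 418;  x/ln(x) ≈ 362.55;  relative error ≈ 13.27%.

Directly count primes up to 2889: π(2889) = 418. The PNT approximation gives 2889/ln(2889) ≈ 2889/7.96867 ≈ 362.55. Relative error (π(x) − x/ln(x)) / π(x) ≈ 13.27%; the approximation is known to undercount slightly (Li(x) is a better estimate).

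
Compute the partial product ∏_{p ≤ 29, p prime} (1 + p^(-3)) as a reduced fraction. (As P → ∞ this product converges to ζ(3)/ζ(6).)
∏ = 78620132935596220416/66547712017729010255

The primes p ≤ 29 are [2, 3, 5, 7, 11, 13, 17, 19, 23, 29]. For each, (1 + 1/p^3) = (p^3 + 1)/p^3. Multiplying these fractions over p ∈ [2, 3, 5, 7, 11, 13, 17, 19, 23, 29] gives 78620132935596220416/66547712017729010255. (In the limit P → ∞ this tends to ζ(3)/ζ(6).)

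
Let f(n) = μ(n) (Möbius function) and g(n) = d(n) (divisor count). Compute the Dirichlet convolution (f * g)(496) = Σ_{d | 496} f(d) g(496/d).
(μ * d)(496) = 1

Divisors of 496: [1, 2, 4, 8, 16, 31, 62, 124, 248, 496]. For each d | 496:
  d = 1: μ(1) · d(496/1) = 1 · 10 = 10
  d = 2: μ(2) · d(496/2) = -1 · 8 = -8
  d = 4: μ(4) · d(496/4) = 0 · 6 = 0
  d = 8: μ(8) · d(496/8) = 0 · 4 = 0
  d = 16: μ(16) · d(496/16) = 0 · 2 = 0
  d = 31: μ(31) · d(496/31) = -1 · 5 = -5
  d = 62: μ(62) · d(496/62) = 1 · 4 = 4
  d = 124: μ(124) · d(496/124) = 0 · 3 = 0
  d = 248: μ(248) · d(496/248) = 0 · 2 = 0
  d = 496: μ(496) · d(496/496) = 0 · 1 = 0
Summing: (μ * d)(496) = 10 + -8 + 0 + 0 + 0 + -5 + 4 + 0 + 0 + 0 = 1.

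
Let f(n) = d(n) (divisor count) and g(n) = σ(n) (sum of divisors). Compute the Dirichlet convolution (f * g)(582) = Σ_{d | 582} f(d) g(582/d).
(d * σ)(582) = 3000

Divisors of 582: [1, 2, 3, 6, 97, 194, 291, 582]. For each d | 582:
  d = 1: d(1) · σ(582/1) = 1 · 1176 = 1176
  d = 2: d(2) · σ(582/2) = 2 · 392 = 784
  d = 3: d(3) · σ(582/3) = 2 · 294 = 588
  d = 6: d(6) · σ(582/6) = 4 · 98 = 392
  d = 97: d(97) · σ(582/97) = 2 · 12 = 24
  d = 194: d(194) · σ(582/194) = 4 · 4 = 16
  d = 291: d(291) · σ(582/291) = 4 · 3 = 12
  d = 582: d(582) · σ(582/582) = 8 · 1 = 8
Summing: (d * σ)(582) = 1176 + 784 + 588 + 392 + 24 + 16 + 12 + 8 = 3000.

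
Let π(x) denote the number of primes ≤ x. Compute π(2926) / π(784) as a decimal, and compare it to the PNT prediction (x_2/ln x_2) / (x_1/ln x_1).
π(2926)/π(784) = 422/137 ≈ 3.0803;  PNT prediction ≈ 3.1163.

π(784) = 137 and π(2926) = 422, so π(2926)/π(784) ≈ 3.0803. The PNT-predicted ratio is (2926/ln(2926)) / (784/ln(784)) ≈ 3.1163. The two agree to within a few percent, as expected.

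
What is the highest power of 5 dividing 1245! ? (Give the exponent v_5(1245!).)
v_5(1245!) = 308

Legendre's formula: v_p(n!) = Σ_{k ≥ 1} ⌊n / p^k⌋. For p = 5, n = 1245, the terms are:
  ⌊1245/5^1⌋ = ⌊1245/5⌋ = 249
  ⌊1245/5^2⌋ = ⌊1245/25⌋ = 49
  ⌊1245/5^3⌋ = ⌊1245/125⌋ = 9
  ⌊1245/5^4⌋ = ⌊1245/625⌋ = 1
(the next term ⌊1245/5^5⌋ = 0, terminating the sum). Summing: v_5(1245!) = 249 + 49 + 9 + 1 = 308.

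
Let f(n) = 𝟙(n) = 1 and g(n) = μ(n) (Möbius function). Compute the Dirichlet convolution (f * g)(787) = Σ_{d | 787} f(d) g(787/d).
(𝟙 * μ)(787) = 0

Divisors of 787: [1, 787]. For each d | 787:
  d = 1: 𝟙(1) · μ(787/1) = 1 · -1 = -1
  d = 787: 𝟙(787) · μ(787/787) = 1 · 1 = 1
Summing: (𝟙 * μ)(787) = -1 + 1 = 0.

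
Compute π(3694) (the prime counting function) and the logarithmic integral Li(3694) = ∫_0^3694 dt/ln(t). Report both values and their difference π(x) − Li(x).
π(3694) = 515;  Li(3694) ≈ 528.29;  π(x) − Li(x) ≈ -13.29.

Direct count of primes ≤ 3694 gives π(3694) = 515. Numerical evaluation of the logarithmic integral gives Li(3694) ≈ 528.29. The difference π(x) − Li(x) ≈ -13.29 is typically negative for small/moderate x (Li(x) overestimates), though Littlewood's theorem shows this sign changes infinitely often.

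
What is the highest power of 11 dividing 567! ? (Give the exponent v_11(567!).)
v_11(567!) = 55

Legendre's formula: v_p(n!) = Σ_{k ≥ 1} ⌊n / p^k⌋. For p = 11, n = 567, the terms are:
  ⌊567/11^1⌋ = ⌊567/11⌋ = 51
  ⌊567/11^2⌋ = ⌊567/121⌋ = 4
(the next term ⌊567/11^3⌋ = 0, terminating the sum). Summing: v_11(567!) = 51 + 4 = 55.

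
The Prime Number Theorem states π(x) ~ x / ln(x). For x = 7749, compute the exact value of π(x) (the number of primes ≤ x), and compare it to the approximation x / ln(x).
π(7749) = 982;  x/ln(x) ≈ 865.30;  relative error ≈ 11.88%.

Directly count primes up to 7749: π(7749) = 982. The PNT approximation gives 7749/ln(7749) ≈ 7749/8.95532 ≈ 865.30. Relative error (π(x) − x/ln(x)) / π(x) ≈ 11.88%; the approximation is known to undercount slightly (Li(x) is a better estimate).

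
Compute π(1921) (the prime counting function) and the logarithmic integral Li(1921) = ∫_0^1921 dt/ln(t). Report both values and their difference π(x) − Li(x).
π(1921) = 293;  Li(1921) ≈ 304.39;  π(x) − Li(x) ≈ -11.39.

Direct count of primes ≤ 1921 gives π(1921) = 293. Numerical evaluation of the logarithmic integral gives Li(1921) ≈ 304.39. The difference π(x) − Li(x) ≈ -11.39 is typically negative for small/moderate x (Li(x) overestimates), though Littlewood's theorem shows this sign changes infinitely often.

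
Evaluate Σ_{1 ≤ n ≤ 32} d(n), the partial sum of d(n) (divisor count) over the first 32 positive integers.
Σ_{n ≤ 32} d(n) = 119

Compute d(n) for each 1 ≤ n ≤ 32: d(1) = 1, d(2) = 2, d(3) = 2, d(4) = 3, d(5) = 2, d(6) = 4, d(7) = 2, d(8) = 4, d(9) = 3, d(10) = 4, d(11) = 2, d(12) = 6, d(13) = 2, d(14) = 4, d(15) = 4, d(16) = 5, d(17) = 2, d(18) = 6, d(19) = 2, d(20) = 6, d(21) = 4, d(22) = 4, d(23) = 2, d(24) = 8, d(25) = 3, d(26) = 4, d(27) = 4, d(28) = 6, d(29) = 2, d(30) = 8, d(31) = 2, d(32) = 6. Summing all 32 values: 119. (Dirichlet's divisor formula: Σ_{n ≤ x} d(n) = x ln(x) + (2γ − 1) x + O(√x). For x = 32, the asymptotic estimate is ≈ 115.85.)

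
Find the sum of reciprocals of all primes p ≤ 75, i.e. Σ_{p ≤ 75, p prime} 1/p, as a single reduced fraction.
Σ 1/p = 71544353681891529224514036059/40729680599249024150621323470

π(75) = 21, so the primes ≤ 75 are [2, 3, 5, 7, 11, 13, 17, 19, 23, 29, 31, 37, 41, 43, 47, 53, 59, 61, 67, 71, 73]. Summing 1/p over these primes: 71544353681891529224514036059/40729680599249024150621323470 ≈ 1.7566. Mertens estimate ln ln(75) + 0.2615 ≈ 1.7242.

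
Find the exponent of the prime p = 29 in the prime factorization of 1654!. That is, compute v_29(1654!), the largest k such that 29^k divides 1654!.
v_29(1654!) = 58

Legendre's formula: v_p(n!) = Σ_{k ≥ 1} ⌊n / p^k⌋. For p = 29, n = 1654, the terms are:
  ⌊1654/29^1⌋ = ⌊1654/29⌋ = 57
  ⌊1654/29^2⌋ = ⌊1654/841⌋ = 1
(the next term ⌊1654/29^3⌋ = 0, terminating the sum). Summing: v_29(1654!) = 57 + 1 = 58.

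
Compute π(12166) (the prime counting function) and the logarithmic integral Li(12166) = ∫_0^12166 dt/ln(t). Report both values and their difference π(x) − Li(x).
π(12166) = 1457;  Li(12166) ≈ 1478.76;  π(x) − Li(x) ≈ -21.76.

Direct count of primes ≤ 12166 gives π(12166) = 1457. Numerical evaluation of the logarithmic integral gives Li(12166) ≈ 1478.76. The difference π(x) − Li(x) ≈ -21.76 is typically negative for small/moderate x (Li(x) overestimates), though Littlewood's theorem shows this sign changes infinitely often.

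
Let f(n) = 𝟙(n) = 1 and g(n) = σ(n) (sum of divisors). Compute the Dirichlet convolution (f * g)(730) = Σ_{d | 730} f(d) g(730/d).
(𝟙 * σ)(730) = 2100

Divisors of 730: [1, 2, 5, 10, 73, 146, 365, 730]. For each d | 730:
  d = 1: 𝟙(1) · σ(730/1) = 1 · 1332 = 1332
  d = 2: 𝟙(2) · σ(730/2) = 1 · 444 = 444
  d = 5: 𝟙(5) · σ(730/5) = 1 · 222 = 222
  d = 10: 𝟙(10) · σ(730/10) = 1 · 74 = 74
  d = 73: 𝟙(73) · σ(730/73) = 1 · 18 = 18
  d = 146: 𝟙(146) · σ(730/146) = 1 · 6 = 6
  d = 365: 𝟙(365) · σ(730/365) = 1 · 3 = 3
  d = 730: 𝟙(730) · σ(730/730) = 1 · 1 = 1
Summing: (𝟙 * σ)(730) = 1332 + 444 + 222 + 74 + 18 + 6 + 3 + 1 = 2100.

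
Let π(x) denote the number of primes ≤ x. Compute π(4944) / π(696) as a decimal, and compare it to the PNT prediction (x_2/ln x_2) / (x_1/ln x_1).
π(4944)/π(696) = 661/125 ≈ 5.2880;  PNT prediction ≈ 5.4661.

π(696) = 125 and π(4944) = 661, so π(4944)/π(696) ≈ 5.2880. The PNT-predicted ratio is (4944/ln(4944)) / (696/ln(696)) ≈ 5.4661. The two agree to within a few percent, as expected.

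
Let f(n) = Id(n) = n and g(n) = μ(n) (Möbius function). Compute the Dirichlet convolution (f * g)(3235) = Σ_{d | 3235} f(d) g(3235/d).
(Id * μ)(3235) = 2584

Divisors of 3235: [1, 5, 647, 3235]. For each d | 3235:
  d = 1: Id(1) · μ(3235/1) = 1 · 1 = 1
  d = 5: Id(5) · μ(3235/5) = 5 · -1 = -5
  d = 647: Id(647) · μ(3235/647) = 647 · -1 = -647
  d = 3235: Id(3235) · μ(3235/3235) = 3235 · 1 = 3235
Summing: (Id * μ)(3235) = 1 + -5 + -647 + 3235 = 2584.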